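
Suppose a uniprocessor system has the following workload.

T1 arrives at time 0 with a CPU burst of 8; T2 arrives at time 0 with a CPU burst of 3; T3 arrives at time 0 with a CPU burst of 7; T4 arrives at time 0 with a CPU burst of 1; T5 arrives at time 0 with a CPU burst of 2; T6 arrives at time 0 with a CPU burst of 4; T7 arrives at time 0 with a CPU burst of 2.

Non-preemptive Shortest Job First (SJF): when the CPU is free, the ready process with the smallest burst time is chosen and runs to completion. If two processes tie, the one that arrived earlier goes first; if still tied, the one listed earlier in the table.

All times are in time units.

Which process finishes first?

T4

Gantt: | T4 0-1 | T5 1-3 | T7 3-5 | T2 5-8 | T6 8-12 | T3 12-19 | T1 19-27 |
Completion: T1=27  T2=8  T3=19  T4=1  T5=3  T6=12  T7=5
Finish order: T4 → T5 → T7 → T2 → T6 → T3 → T1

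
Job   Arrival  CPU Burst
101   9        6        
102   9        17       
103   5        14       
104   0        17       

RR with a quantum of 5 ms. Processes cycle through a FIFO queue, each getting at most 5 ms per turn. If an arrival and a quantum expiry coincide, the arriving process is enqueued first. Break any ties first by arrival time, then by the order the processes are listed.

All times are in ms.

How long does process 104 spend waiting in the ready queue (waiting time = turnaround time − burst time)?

Timeline: | 104 0-5 | 103 5-10 | 104 10-15 | 101 15-20 | 102 20-25 | 103 25-30 | 104 30-35 | 101 35-36 | 102 36-41 | 103 41-45 | 104 45-47 | 102 47-54 |
Completion: 101=36  102=54  103=45  104=47
Waiting(104) = turnaround − burst = 47 − 17 = 30

30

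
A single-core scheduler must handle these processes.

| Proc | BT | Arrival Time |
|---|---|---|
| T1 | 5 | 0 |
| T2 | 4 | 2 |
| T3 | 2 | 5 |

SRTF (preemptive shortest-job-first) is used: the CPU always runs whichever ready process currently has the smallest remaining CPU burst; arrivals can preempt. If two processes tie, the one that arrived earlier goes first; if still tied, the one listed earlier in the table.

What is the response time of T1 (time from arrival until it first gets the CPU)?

Gantt: | T1 0-5 | T3 5-7 | T2 7-11 |
Completion: T1=5  T2=11  T3=7
Turnaround (C−A): T1=5  T2=9  T3=2
Response(T1) = first start − arrival = 0 − 0 = 0

0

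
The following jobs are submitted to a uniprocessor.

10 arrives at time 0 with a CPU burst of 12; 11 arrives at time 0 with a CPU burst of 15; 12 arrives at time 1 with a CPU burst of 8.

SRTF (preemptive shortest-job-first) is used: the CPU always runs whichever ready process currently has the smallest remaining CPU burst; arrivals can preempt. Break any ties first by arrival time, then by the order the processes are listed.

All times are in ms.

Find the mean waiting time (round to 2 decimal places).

9.33

Timeline: | 10 0-1 | 12 1-9 | 10 9-20 | 11 20-35 |
Completion: 10=20  11=35  12=9
Turnaround (C−A): 10=20  11=35  12=8
Waiting times: 10=8, 11=20, 12=0
Average waiting = (8+20+0) / 3 = 28/3 = 9.33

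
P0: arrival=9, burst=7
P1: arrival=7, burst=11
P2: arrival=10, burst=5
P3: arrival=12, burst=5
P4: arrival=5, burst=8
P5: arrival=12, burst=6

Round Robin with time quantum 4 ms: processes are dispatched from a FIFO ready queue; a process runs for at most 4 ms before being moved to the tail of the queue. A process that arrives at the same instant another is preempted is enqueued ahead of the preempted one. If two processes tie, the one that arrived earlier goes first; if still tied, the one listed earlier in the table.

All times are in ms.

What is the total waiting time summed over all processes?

138

Schedule: | idle 0-5 | P4 5-9 | P1 9-13 | P0 13-17 | P4 17-21 | P2 21-25 | P3 25-29 | P5 29-33 | P1 33-37 | P0 37-40 | P2 40-41 | P3 41-42 | P5 42-44 | P1 44-47 |
Completion: P0=40  P1=47  P2=41  P3=42  P4=21  P5=44
Waiting = turnaround − burst: P0=24, P1=29, P2=26, P3=25, P4=8, P5=26
Total waiting = 24 + 29 + 26 + 25 + 8 + 26 = 138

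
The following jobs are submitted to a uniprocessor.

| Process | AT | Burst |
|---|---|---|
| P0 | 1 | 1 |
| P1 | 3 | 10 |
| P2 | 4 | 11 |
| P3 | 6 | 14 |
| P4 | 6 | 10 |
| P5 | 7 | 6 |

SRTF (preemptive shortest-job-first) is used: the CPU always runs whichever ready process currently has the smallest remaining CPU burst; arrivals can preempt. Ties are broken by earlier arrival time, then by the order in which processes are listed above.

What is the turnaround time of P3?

48

Timeline: | idle 0-1 | P0 1-2 | idle 2-3 | P1 3-13 | P5 13-19 | P4 19-29 | P2 29-40 | P3 40-54 |
Completion: P0=2  P1=13  P2=40  P3=54  P4=29  P5=19
Turnaround (C−A): P0=1  P1=10  P2=36  P3=48  P4=23  P5=12
Turnaround(P3) = completion − arrival = 54 − 6 = 48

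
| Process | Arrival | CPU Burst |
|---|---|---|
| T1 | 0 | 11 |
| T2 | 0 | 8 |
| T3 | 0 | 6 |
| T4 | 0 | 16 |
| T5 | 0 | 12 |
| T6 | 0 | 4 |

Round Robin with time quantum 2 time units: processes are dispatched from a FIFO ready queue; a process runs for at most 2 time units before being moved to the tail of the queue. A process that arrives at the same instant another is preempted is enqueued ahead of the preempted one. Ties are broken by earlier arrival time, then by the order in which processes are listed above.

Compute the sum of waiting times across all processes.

Gantt: | T1 0-2 | T2 2-4 | T3 4-6 | T4 6-8 | T5 8-10 | T6 10-12 | T1 12-14 | T2 14-16 | T3 16-18 | T4 18-20 | T5 20-22 | T6 22-24 | T1 24-26 | T2 26-28 | T3 28-30 | T4 30-32 | T5 32-34 | T1 34-36 | T2 36-38 | T4 38-40 | T5 40-42 | T1 42-44 | T4 44-46 | T5 46-48 | T1 48-49 | T4 49-51 | T5 51-53 | T4 53-57 |
Completion: T1=49  T2=38  T3=30  T4=57  T5=53  T6=24
Turnaround (C−A): T1=49  T2=38  T3=30  T4=57  T5=53  T6=24
Waiting = turnaround − burst: T1=38, T2=30, T3=24, T4=41, T5=41, T6=20
Total waiting = 38 + 30 + 24 + 41 + 41 + 20 = 194

194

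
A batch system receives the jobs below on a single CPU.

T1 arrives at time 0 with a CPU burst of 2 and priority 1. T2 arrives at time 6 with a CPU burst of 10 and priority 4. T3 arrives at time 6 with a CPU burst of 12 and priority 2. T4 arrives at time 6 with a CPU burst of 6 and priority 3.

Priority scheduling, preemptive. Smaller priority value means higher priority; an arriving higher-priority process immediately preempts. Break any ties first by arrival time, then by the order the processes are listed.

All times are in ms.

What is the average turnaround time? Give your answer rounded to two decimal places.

Timeline: | T1 0-2 | idle 2-6 | T3 6-18 | T4 18-24 | T2 24-34 |
Completion: T1=2  T2=34  T3=18  T4=24
Turnaround times: T1=2, T2=28, T3=12, T4=18
Average turnaround = (2+28+12+18) / 4 = 60/4 = 15.00

15.00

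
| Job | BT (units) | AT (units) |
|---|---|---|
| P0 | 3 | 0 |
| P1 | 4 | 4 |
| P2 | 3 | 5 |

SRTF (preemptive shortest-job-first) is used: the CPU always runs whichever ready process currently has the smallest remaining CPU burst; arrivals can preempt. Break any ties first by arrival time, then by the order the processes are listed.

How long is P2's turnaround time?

6

Timeline: | P0 0-3 | idle 3-4 | P1 4-8 | P2 8-11 |
Completion: P0=3  P1=8  P2=11
Turnaround (C−A): P0=3  P1=4  P2=6
Turnaround(P2) = completion − arrival = 11 − 5 = 6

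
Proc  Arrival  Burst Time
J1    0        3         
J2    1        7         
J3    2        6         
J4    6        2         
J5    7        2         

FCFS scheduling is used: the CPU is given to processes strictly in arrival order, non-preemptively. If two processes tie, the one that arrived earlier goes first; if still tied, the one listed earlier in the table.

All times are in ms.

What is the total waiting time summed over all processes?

31

Schedule: | J1 0-3 | J2 3-10 | J3 10-16 | J4 16-18 | J5 18-20 |
Completion: J1=3  J2=10  J3=16  J4=18  J5=20
Waiting = turnaround − burst: J1=0, J2=2, J3=8, J4=10, J5=11
Total waiting = 0 + 2 + 8 + 10 + 11 = 31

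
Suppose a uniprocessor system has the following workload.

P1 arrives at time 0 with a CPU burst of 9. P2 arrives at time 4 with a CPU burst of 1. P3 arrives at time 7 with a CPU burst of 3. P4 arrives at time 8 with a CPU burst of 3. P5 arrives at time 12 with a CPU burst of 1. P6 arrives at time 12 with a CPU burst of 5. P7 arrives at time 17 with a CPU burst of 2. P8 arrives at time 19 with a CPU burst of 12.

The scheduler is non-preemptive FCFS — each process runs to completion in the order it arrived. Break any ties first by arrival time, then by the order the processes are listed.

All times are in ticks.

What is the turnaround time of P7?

Schedule: | P1 0-9 | P2 9-10 | P3 10-13 | P4 13-16 | P5 16-17 | P6 17-22 | P7 22-24 | P8 24-36 |
Completion: P1=9  P2=10  P3=13  P4=16  P5=17  P6=22  P7=24  P8=36
Turnaround (C−A): P1=9  P2=6  P3=6  P4=8  P5=5  P6=10  P7=7  P8=17
Turnaround(P7) = completion − arrival = 24 − 17 = 7

7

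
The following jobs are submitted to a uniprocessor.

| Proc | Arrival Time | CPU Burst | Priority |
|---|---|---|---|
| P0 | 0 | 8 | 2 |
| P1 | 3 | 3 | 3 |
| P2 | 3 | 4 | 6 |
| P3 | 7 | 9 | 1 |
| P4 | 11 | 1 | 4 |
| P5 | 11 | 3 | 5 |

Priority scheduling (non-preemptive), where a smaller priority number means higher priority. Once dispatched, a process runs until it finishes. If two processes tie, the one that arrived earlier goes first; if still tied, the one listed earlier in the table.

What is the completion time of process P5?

Schedule: | P0 0-8 | P3 8-17 | P1 17-20 | P4 20-21 | P5 21-24 | P2 24-28 |
Completion: P0=8  P1=20  P2=28  P3=17  P4=21  P5=24
Turnaround (C−A): P0=8  P1=17  P2=25  P3=10  P4=10  P5=13

24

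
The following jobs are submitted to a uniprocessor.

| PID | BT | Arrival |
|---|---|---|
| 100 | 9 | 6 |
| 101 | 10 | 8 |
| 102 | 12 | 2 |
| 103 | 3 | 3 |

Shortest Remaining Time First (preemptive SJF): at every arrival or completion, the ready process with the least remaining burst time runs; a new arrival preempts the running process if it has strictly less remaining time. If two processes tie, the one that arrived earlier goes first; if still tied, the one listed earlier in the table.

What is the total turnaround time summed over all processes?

63

Timeline: | idle 0-2 | 102 2-3 | 103 3-6 | 100 6-15 | 101 15-25 | 102 25-36 |
Completion: 100=15  101=25  102=36  103=6
Turnaround (C−A): 100=9  101=17  102=34  103=3
Turnaround = completion − arrival: 100=9, 101=17, 102=34, 103=3
Total turnaround = 9 + 17 + 34 + 3 = 63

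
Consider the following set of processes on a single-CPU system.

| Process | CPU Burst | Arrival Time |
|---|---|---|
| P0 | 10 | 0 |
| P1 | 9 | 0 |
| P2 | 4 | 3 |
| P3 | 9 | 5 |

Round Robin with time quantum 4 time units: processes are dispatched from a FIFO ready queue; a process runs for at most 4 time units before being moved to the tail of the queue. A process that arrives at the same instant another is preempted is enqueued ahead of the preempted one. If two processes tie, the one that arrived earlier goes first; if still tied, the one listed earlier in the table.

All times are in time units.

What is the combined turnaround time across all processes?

Schedule: | P0 0-4 | P1 4-8 | P2 8-12 | P0 12-16 | P3 16-20 | P1 20-24 | P0 24-26 | P3 26-30 | P1 30-31 | P3 31-32 |
Completion: P0=26  P1=31  P2=12  P3=32
Turnaround (C−A): P0=26  P1=31  P2=9  P3=27
Turnaround = completion − arrival: P0=26, P1=31, P2=9, P3=27
Total turnaround = 26 + 31 + 9 + 27 = 93

93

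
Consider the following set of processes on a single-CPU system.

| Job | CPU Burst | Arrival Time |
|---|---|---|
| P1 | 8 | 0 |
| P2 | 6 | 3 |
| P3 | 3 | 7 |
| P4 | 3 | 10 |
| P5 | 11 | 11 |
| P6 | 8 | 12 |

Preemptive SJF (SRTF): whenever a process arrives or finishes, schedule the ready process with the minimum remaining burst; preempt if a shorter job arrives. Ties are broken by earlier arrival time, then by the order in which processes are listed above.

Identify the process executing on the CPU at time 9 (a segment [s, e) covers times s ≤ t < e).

Timeline: | P1 0-8 | P3 8-11 | P4 11-14 | P2 14-20 | P6 20-28 | P5 28-39 |
Completion: P1=8  P2=20  P3=11  P4=14  P5=39  P6=28
Turnaround (C−A): P1=8  P2=17  P3=4  P4=4  P5=28  P6=16

P3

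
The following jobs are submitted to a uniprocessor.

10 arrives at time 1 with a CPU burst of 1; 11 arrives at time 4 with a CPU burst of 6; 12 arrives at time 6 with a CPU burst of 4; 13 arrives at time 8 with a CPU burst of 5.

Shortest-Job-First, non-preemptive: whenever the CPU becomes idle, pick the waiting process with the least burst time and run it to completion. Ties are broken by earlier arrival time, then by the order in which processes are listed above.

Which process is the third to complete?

12

Timeline: | idle 0-1 | 10 1-2 | idle 2-4 | 11 4-10 | 12 10-14 | 13 14-19 |
Completion: 10=2  11=10  12=14  13=19
Turnaround (C−A): 10=1  11=6  12=8  13=11
Finish order: 10 → 11 → 12 → 13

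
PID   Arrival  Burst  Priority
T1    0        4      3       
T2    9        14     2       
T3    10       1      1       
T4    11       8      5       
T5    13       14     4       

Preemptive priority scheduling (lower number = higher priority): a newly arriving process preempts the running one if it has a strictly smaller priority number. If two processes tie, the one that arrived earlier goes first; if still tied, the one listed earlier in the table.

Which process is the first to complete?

Schedule: | T1 0-4 | idle 4-9 | T2 9-10 | T3 10-11 | T2 11-24 | T5 24-38 | T4 38-46 |
Completion: T1=4  T2=24  T3=11  T4=46  T5=38
Finish order: T1 → T3 → T2 → T5 → T4

T1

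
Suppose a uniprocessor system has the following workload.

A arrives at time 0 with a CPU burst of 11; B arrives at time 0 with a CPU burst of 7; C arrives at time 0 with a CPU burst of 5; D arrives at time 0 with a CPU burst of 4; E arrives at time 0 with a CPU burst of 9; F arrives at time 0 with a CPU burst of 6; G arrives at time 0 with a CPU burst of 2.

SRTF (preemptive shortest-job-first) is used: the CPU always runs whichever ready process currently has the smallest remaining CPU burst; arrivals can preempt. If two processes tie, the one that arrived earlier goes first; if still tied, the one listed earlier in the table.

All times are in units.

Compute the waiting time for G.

Schedule: | G 0-2 | D 2-6 | C 6-11 | F 11-17 | B 17-24 | E 24-33 | A 33-44 |
Completion: A=44  B=24  C=11  D=6  E=33  F=17  G=2
Turnaround (C−A): A=44  B=24  C=11  D=6  E=33  F=17  G=2
Waiting(G) = turnaround − burst = 2 − 2 = 0

0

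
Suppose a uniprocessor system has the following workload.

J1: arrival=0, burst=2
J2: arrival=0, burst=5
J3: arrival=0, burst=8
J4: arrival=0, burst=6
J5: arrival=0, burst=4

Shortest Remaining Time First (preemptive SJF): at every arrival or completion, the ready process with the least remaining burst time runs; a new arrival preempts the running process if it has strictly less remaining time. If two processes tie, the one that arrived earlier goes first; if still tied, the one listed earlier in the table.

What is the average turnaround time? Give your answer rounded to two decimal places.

12.20

Timeline: | J1 0-2 | J5 2-6 | J2 6-11 | J4 11-17 | J3 17-25 |
Completion: J1=2  J2=11  J3=25  J4=17  J5=6
Turnaround (C−A): J1=2  J2=11  J3=25  J4=17  J5=6
Turnaround times: J1=2, J2=11, J3=25, J4=17, J5=6
Average turnaround = (2+11+25+17+6) / 5 = 61/5 = 12.20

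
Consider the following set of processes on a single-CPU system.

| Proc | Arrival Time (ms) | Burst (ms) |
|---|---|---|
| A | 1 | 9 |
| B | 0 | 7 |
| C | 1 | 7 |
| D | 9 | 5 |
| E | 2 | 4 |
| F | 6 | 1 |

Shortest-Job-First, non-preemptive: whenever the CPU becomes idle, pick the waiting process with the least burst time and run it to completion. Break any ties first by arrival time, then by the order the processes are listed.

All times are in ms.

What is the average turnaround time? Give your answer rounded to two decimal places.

Gantt: | B 0-7 | F 7-8 | E 8-12 | D 12-17 | C 17-24 | A 24-33 |
Completion: A=33  B=7  C=24  D=17  E=12  F=8
Turnaround times: A=32, B=7, C=23, D=8, E=10, F=2
Average turnaround = (32+7+23+8+10+2) / 6 = 82/6 = 13.67

13.67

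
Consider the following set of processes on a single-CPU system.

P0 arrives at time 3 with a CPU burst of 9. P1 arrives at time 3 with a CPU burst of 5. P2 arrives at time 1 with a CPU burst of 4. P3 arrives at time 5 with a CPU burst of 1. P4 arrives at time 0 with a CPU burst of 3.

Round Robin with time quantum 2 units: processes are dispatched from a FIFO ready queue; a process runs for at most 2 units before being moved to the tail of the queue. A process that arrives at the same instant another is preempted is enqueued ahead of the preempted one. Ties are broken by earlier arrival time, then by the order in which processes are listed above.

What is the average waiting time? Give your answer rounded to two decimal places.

7.00

Timeline: | P4 0-2 | P2 2-4 | P4 4-5 | P0 5-7 | P1 7-9 | P2 9-11 | P3 11-12 | P0 12-14 | P1 14-16 | P0 16-18 | P1 18-19 | P0 19-22 |
Completion: P0=22  P1=19  P2=11  P3=12  P4=5
Turnaround (C−A): P0=19  P1=16  P2=10  P3=7  P4=5
Waiting times: P0=10, P1=11, P2=6, P3=6, P4=2
Average waiting = (10+11+6+6+2) / 5 = 35/5 = 7.00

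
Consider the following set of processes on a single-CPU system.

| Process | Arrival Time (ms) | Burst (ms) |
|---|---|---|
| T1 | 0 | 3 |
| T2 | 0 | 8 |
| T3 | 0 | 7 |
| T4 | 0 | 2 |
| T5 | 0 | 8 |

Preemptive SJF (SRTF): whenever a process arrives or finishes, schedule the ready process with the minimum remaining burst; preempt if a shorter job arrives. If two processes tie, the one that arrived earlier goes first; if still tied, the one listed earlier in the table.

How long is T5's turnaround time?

28

Timeline: | T4 0-2 | T1 2-5 | T3 5-12 | T2 12-20 | T5 20-28 |
Completion: T1=5  T2=20  T3=12  T4=2  T5=28
Turnaround (C−A): T1=5  T2=20  T3=12  T4=2  T5=28
Turnaround(T5) = completion − arrival = 28 − 0 = 28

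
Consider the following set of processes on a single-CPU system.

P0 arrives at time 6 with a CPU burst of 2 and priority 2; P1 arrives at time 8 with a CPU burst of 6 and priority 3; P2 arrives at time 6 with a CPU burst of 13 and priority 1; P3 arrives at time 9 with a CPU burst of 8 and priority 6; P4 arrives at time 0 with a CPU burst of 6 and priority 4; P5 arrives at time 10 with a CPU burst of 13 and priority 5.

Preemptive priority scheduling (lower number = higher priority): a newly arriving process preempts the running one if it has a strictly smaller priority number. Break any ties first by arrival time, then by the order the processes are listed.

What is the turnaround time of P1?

Timeline: | P4 0-6 | P2 6-19 | P0 19-21 | P1 21-27 | P5 27-40 | P3 40-48 |
Completion: P0=21  P1=27  P2=19  P3=48  P4=6  P5=40
Turnaround (C−A): P0=15  P1=19  P2=13  P3=39  P4=6  P5=30
Turnaround(P1) = completion − arrival = 27 − 8 = 19

19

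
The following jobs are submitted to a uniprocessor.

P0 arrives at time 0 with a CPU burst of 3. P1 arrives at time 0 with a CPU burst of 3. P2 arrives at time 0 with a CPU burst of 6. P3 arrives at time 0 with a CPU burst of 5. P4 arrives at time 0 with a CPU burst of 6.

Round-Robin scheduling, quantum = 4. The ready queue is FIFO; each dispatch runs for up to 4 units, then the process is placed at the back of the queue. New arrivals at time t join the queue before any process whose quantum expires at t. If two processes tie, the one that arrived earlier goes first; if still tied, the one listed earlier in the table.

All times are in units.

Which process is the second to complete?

Schedule: | P0 0-3 | P1 3-6 | P2 6-10 | P3 10-14 | P4 14-18 | P2 18-20 | P3 20-21 | P4 21-23 |
Completion: P0=3  P1=6  P2=20  P3=21  P4=23
Turnaround (C−A): P0=3  P1=6  P2=20  P3=21  P4=23
Finish order: P0 → P1 → P2 → P3 → P4

P1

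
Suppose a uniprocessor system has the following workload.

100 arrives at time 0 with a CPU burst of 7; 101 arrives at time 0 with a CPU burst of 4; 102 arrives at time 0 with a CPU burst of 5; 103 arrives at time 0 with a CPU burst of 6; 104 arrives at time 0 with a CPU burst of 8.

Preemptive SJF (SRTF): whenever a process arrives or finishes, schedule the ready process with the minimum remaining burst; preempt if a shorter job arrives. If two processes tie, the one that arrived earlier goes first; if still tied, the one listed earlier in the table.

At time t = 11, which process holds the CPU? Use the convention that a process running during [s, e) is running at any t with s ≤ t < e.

103

Schedule: | 101 0-4 | 102 4-9 | 103 9-15 | 100 15-22 | 104 22-30 |
Completion: 100=22  101=4  102=9  103=15  104=30
Turnaround (C−A): 100=22  101=4  102=9  103=15  104=30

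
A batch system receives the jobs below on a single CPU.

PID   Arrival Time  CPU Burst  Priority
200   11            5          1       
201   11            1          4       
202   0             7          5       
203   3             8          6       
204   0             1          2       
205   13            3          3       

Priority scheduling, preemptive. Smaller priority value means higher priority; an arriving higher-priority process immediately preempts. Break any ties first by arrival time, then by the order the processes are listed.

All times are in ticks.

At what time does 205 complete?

19

Timeline: | 204 0-1 | 202 1-8 | 203 8-11 | 200 11-16 | 205 16-19 | 201 19-20 | 203 20-25 |
Completion: 200=16  201=20  202=8  203=25  204=1  205=19
Turnaround (C−A): 200=5  201=9  202=8  203=22  204=1  205=6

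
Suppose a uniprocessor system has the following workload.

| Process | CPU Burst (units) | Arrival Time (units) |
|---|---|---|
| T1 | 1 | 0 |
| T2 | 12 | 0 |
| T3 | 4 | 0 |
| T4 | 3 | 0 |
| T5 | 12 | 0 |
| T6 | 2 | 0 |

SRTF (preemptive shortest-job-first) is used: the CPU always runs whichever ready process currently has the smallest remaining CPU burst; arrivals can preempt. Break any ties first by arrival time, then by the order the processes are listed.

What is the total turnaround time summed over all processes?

Timeline: | T1 0-1 | T6 1-3 | T4 3-6 | T3 6-10 | T2 10-22 | T5 22-34 |
Completion: T1=1  T2=22  T3=10  T4=6  T5=34  T6=3
Turnaround (C−A): T1=1  T2=22  T3=10  T4=6  T5=34  T6=3
Turnaround = completion − arrival: T1=1, T2=22, T3=10, T4=6, T5=34, T6=3
Total turnaround = 1 + 22 + 10 + 6 + 34 + 3 = 76

76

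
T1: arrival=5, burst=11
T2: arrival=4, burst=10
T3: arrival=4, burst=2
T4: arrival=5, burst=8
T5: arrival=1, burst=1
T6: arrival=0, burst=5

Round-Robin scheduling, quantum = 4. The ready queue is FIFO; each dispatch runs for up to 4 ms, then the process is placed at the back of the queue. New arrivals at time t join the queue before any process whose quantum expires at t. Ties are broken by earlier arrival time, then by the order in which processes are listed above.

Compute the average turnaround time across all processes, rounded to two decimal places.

18.67

Timeline: | T6 0-4 | T5 4-5 | T2 5-9 | T3 9-11 | T6 11-12 | T1 12-16 | T4 16-20 | T2 20-24 | T1 24-28 | T4 28-32 | T2 32-34 | T1 34-37 |
Completion: T1=37  T2=34  T3=11  T4=32  T5=5  T6=12
Turnaround (C−A): T1=32  T2=30  T3=7  T4=27  T5=4  T6=12
Turnaround times: T1=32, T2=30, T3=7, T4=27, T5=4, T6=12
Average turnaround = (32+30+7+27+4+12) / 6 = 112/6 = 18.67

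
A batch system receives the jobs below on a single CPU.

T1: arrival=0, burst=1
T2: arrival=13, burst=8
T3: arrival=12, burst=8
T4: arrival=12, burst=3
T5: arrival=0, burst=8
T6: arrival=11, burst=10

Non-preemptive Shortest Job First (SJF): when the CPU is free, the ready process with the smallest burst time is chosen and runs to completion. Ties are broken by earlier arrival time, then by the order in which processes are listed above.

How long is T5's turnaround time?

9

Timeline: | T1 0-1 | T5 1-9 | idle 9-11 | T6 11-21 | T4 21-24 | T3 24-32 | T2 32-40 |
Completion: T1=1  T2=40  T3=32  T4=24  T5=9  T6=21
Turnaround(T5) = completion − arrival = 9 − 0 = 9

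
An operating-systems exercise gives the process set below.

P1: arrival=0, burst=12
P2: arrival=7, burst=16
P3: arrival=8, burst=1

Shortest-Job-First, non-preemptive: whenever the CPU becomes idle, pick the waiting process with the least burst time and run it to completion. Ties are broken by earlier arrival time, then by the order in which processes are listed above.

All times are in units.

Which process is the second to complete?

P3

Timeline: | P1 0-12 | P3 12-13 | P2 13-29 |
Completion: P1=12  P2=29  P3=13
Finish order: P1 → P3 → P2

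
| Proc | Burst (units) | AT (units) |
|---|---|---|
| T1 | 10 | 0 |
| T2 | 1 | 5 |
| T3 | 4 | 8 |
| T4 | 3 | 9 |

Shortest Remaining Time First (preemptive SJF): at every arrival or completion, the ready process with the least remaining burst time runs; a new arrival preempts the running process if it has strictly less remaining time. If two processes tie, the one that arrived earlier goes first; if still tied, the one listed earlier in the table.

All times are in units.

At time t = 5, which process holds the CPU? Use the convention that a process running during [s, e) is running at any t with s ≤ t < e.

T2

Schedule: | T1 0-5 | T2 5-6 | T1 6-11 | T4 11-14 | T3 14-18 |
Completion: T1=11  T2=6  T3=18  T4=14
Turnaround (C−A): T1=11  T2=1  T3=10  T4=5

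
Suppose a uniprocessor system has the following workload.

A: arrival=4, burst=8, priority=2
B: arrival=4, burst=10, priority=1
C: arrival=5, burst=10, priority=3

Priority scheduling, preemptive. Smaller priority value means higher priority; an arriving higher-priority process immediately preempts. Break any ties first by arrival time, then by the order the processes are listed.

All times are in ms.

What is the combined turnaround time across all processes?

55

Gantt: | idle 0-4 | B 4-14 | A 14-22 | C 22-32 |
Completion: A=22  B=14  C=32
Turnaround (C−A): A=18  B=10  C=27
Turnaround = completion − arrival: A=18, B=10, C=27
Total turnaround = 18 + 10 + 27 = 55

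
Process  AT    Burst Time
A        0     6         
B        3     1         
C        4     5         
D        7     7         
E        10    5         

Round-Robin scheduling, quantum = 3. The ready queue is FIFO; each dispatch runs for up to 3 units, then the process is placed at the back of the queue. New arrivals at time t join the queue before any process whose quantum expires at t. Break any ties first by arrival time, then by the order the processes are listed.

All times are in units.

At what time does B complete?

Gantt: | A 0-3 | B 3-4 | A 4-7 | C 7-10 | D 10-13 | E 13-16 | C 16-18 | D 18-21 | E 21-23 | D 23-24 |
Completion: A=7  B=4  C=18  D=24  E=23
Turnaround (C−A): A=7  B=1  C=14  D=17  E=13

4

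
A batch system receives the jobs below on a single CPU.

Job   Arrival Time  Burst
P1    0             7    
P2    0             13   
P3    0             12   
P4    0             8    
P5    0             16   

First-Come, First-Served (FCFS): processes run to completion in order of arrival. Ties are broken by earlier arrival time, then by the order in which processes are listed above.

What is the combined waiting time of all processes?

Schedule: | P1 0-7 | P2 7-20 | P3 20-32 | P4 32-40 | P5 40-56 |
Completion: P1=7  P2=20  P3=32  P4=40  P5=56
Turnaround (C−A): P1=7  P2=20  P3=32  P4=40  P5=56
Waiting = turnaround − burst: P1=0, P2=7, P3=20, P4=32, P5=40
Total waiting = 0 + 7 + 20 + 32 + 40 = 99

99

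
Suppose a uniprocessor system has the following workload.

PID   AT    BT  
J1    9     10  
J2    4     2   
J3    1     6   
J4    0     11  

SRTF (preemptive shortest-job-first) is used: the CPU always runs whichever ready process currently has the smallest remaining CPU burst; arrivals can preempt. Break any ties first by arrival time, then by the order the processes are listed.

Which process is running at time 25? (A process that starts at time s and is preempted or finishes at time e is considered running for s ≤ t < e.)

Timeline: | J4 0-1 | J3 1-4 | J2 4-6 | J3 6-9 | J4 9-19 | J1 19-29 |
Completion: J1=29  J2=6  J3=9  J4=19

J1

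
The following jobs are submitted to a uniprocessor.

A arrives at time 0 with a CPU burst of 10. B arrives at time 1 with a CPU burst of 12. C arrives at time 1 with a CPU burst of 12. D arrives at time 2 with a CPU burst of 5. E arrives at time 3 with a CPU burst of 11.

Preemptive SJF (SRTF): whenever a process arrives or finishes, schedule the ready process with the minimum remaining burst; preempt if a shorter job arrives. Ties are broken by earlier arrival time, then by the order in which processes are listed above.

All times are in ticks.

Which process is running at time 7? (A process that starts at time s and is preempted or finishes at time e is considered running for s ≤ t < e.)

A

Gantt: | A 0-2 | D 2-7 | A 7-15 | E 15-26 | B 26-38 | C 38-50 |
Completion: A=15  B=38  C=50  D=7  E=26
Turnaround (C−A): A=15  B=37  C=49  D=5  E=23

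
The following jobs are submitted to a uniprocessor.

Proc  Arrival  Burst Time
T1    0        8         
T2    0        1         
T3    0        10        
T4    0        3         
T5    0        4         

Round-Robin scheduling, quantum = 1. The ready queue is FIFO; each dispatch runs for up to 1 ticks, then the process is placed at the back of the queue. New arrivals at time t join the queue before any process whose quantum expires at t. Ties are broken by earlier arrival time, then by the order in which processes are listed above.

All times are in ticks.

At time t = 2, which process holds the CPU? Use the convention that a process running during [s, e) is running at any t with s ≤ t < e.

Schedule: | T1 0-1 | T2 1-2 | T3 2-3 | T4 3-4 | T5 4-5 | T1 5-6 | T3 6-7 | T4 7-8 | T5 8-9 | T1 9-10 | T3 10-11 | T4 11-12 | T5 12-13 | T1 13-14 | T3 14-15 | T5 15-16 | T1 16-17 | T3 17-18 | T1 18-19 | T3 19-20 | T1 20-21 | T3 21-22 | T1 22-23 | T3 23-26 |
Completion: T1=23  T2=2  T3=26  T4=12  T5=16
Turnaround (C−A): T1=23  T2=2  T3=26  T4=12  T5=16

T3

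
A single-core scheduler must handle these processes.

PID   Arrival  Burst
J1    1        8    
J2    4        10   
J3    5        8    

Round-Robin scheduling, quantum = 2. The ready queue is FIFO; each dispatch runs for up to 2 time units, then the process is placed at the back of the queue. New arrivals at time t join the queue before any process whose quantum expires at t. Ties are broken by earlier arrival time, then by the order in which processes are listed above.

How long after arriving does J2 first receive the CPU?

1

Schedule: | idle 0-1 | J1 1-5 | J2 5-7 | J3 7-9 | J1 9-11 | J2 11-13 | J3 13-15 | J1 15-17 | J2 17-19 | J3 19-21 | J2 21-23 | J3 23-25 | J2 25-27 |
Completion: J1=17  J2=27  J3=25
Turnaround (C−A): J1=16  J2=23  J3=20
Response(J2) = first start − arrival = 5 − 4 = 1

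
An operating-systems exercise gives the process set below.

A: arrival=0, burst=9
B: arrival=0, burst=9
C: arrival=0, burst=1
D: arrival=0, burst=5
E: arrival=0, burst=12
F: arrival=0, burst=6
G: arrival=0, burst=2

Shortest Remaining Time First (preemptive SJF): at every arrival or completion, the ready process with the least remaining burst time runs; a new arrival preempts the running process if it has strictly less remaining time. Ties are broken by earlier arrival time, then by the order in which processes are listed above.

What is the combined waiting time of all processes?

Gantt: | C 0-1 | G 1-3 | D 3-8 | F 8-14 | A 14-23 | B 23-32 | E 32-44 |
Completion: A=23  B=32  C=1  D=8  E=44  F=14  G=3
Turnaround (C−A): A=23  B=32  C=1  D=8  E=44  F=14  G=3
Waiting = turnaround − burst: A=14, B=23, C=0, D=3, E=32, F=8, G=1
Total waiting = 14 + 23 + 0 + 3 + 32 + 8 + 1 = 81

81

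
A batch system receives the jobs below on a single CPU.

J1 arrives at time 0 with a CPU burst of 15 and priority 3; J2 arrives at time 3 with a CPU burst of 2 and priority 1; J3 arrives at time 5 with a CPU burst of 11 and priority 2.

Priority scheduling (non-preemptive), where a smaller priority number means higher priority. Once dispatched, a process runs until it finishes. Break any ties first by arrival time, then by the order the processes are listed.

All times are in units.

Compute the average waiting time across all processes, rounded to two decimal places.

8.00

Schedule: | J1 0-15 | J2 15-17 | J3 17-28 |
Completion: J1=15  J2=17  J3=28
Turnaround (C−A): J1=15  J2=14  J3=23
Waiting times: J1=0, J2=12, J3=12
Average waiting = (0+12+12) / 3 = 24/3 = 8.00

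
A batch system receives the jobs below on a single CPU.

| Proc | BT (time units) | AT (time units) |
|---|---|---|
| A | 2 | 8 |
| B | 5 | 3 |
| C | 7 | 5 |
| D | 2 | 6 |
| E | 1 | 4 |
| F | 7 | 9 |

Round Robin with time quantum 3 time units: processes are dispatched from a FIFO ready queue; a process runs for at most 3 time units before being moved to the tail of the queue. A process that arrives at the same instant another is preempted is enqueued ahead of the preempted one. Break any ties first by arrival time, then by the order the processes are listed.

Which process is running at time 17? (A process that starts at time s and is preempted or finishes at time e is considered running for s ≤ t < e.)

F

Timeline: | idle 0-3 | B 3-6 | E 6-7 | C 7-10 | D 10-12 | B 12-14 | A 14-16 | F 16-19 | C 19-22 | F 22-25 | C 25-26 | F 26-27 |
Completion: A=16  B=14  C=26  D=12  E=7  F=27
Turnaround (C−A): A=8  B=11  C=21  D=6  E=3  F=18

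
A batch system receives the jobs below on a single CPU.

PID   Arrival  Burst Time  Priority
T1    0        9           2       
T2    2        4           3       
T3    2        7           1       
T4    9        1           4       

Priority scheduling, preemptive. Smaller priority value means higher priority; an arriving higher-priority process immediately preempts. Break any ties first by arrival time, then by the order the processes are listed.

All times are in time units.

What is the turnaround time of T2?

18

Schedule: | T1 0-2 | T3 2-9 | T1 9-16 | T2 16-20 | T4 20-21 |
Completion: T1=16  T2=20  T3=9  T4=21
Turnaround(T2) = completion − arrival = 20 − 2 = 18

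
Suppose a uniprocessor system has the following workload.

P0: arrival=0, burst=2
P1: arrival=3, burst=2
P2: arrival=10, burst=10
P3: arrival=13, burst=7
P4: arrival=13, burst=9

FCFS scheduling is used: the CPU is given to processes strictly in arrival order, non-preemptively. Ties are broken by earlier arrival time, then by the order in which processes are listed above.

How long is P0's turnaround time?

2

Timeline: | P0 0-2 | idle 2-3 | P1 3-5 | idle 5-10 | P2 10-20 | P3 20-27 | P4 27-36 |
Completion: P0=2  P1=5  P2=20  P3=27  P4=36
Turnaround(P0) = completion − arrival = 2 − 0 = 2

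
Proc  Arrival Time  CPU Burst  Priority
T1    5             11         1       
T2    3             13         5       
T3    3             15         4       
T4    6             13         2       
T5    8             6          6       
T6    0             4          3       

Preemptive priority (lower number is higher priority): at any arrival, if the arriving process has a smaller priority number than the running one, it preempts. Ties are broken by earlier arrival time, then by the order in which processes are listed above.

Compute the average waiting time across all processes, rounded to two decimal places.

20.50

Gantt: | T6 0-4 | T3 4-5 | T1 5-16 | T4 16-29 | T3 29-43 | T2 43-56 | T5 56-62 |
Completion: T1=16  T2=56  T3=43  T4=29  T5=62  T6=4
Turnaround (C−A): T1=11  T2=53  T3=40  T4=23  T5=54  T6=4
Waiting times: T1=0, T2=40, T3=25, T4=10, T5=48, T6=0
Average waiting = (0+40+25+10+48+0) / 6 = 123/6 = 20.50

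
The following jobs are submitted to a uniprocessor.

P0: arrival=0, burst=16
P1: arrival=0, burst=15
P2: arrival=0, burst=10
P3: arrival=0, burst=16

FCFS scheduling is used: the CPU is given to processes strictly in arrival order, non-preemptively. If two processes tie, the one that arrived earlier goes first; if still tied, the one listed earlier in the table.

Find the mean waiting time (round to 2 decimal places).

22.00

Schedule: | P0 0-16 | P1 16-31 | P2 31-41 | P3 41-57 |
Completion: P0=16  P1=31  P2=41  P3=57
Waiting times: P0=0, P1=16, P2=31, P3=41
Average waiting = (0+16+31+41) / 4 = 88/4 = 22.00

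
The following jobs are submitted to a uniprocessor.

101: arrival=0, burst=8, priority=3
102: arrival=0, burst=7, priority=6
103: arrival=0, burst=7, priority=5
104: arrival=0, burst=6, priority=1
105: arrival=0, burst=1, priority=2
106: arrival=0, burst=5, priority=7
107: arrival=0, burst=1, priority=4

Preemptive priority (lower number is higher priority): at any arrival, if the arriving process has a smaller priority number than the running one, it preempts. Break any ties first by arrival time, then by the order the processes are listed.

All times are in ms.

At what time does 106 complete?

35

Gantt: | 104 0-6 | 105 6-7 | 101 7-15 | 107 15-16 | 103 16-23 | 102 23-30 | 106 30-35 |
Completion: 101=15  102=30  103=23  104=6  105=7  106=35  107=16
Turnaround (C−A): 101=15  102=30  103=23  104=6  105=7  106=35  107=16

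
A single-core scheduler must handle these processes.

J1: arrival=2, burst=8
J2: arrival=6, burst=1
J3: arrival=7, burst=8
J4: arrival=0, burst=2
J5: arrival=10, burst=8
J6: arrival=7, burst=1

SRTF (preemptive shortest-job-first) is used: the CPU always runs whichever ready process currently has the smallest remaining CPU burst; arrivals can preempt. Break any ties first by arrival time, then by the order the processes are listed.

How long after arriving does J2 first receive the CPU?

0

Gantt: | J4 0-2 | J1 2-6 | J2 6-7 | J6 7-8 | J1 8-12 | J3 12-20 | J5 20-28 |
Completion: J1=12  J2=7  J3=20  J4=2  J5=28  J6=8
Response(J2) = first start − arrival = 6 − 6 = 0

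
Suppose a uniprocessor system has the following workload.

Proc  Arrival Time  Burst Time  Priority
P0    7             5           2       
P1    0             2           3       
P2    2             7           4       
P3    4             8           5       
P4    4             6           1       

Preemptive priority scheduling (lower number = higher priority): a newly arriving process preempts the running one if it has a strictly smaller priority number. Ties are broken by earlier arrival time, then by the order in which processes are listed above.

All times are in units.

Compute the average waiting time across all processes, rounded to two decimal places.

6.00

Timeline: | P1 0-2 | P2 2-4 | P4 4-10 | P0 10-15 | P2 15-20 | P3 20-28 |
Completion: P0=15  P1=2  P2=20  P3=28  P4=10
Turnaround (C−A): P0=8  P1=2  P2=18  P3=24  P4=6
Waiting times: P0=3, P1=0, P2=11, P3=16, P4=0
Average waiting = (3+0+11+16+0) / 5 = 30/5 = 6.00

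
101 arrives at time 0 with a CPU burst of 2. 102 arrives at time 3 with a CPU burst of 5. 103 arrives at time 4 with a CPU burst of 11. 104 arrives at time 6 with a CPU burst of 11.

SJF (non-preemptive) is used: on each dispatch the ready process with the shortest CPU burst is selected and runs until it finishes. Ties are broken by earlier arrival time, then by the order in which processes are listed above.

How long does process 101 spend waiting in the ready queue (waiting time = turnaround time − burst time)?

Schedule: | 101 0-2 | idle 2-3 | 102 3-8 | 103 8-19 | 104 19-30 |
Completion: 101=2  102=8  103=19  104=30
Turnaround (C−A): 101=2  102=5  103=15  104=24
Waiting(101) = turnaround − burst = 2 − 2 = 0

0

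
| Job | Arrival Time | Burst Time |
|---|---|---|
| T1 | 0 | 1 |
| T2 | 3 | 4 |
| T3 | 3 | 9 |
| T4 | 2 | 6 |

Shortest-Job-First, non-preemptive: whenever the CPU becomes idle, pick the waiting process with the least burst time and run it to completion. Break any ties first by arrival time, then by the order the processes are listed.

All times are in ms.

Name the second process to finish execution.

Gantt: | T1 0-1 | idle 1-2 | T4 2-8 | T2 8-12 | T3 12-21 |
Completion: T1=1  T2=12  T3=21  T4=8
Turnaround (C−A): T1=1  T2=9  T3=18  T4=6
Finish order: T1 → T4 → T2 → T3

T4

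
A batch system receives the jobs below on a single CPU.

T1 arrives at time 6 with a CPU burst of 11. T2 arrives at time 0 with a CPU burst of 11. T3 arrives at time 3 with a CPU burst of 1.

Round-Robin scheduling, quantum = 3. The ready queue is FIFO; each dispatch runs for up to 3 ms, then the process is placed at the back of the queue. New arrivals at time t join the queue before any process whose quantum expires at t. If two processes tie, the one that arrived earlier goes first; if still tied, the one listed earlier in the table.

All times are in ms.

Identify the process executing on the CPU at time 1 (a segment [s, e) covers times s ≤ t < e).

Schedule: | T2 0-3 | T3 3-4 | T2 4-7 | T1 7-10 | T2 10-13 | T1 13-16 | T2 16-18 | T1 18-23 |
Completion: T1=23  T2=18  T3=4
Turnaround (C−A): T1=17  T2=18  T3=1

T2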